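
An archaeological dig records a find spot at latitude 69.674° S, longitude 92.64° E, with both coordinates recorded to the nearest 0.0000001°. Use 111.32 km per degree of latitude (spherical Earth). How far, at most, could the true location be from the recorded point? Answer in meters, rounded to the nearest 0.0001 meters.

Rounding to 7 decimal places leaves each coordinate within ±5e-08° of the true value.
North–south component: 5e-08° × 111320 = 0.005566 m.
E–W at 69.674°: 5e-08° × 111320 × cos 69.674° = 5e-08 × 111320 × 0.3474 ≈ 0.00193341 m.
Combining orthogonally: (0.005566² + 0.00193341²)^½ ≈ 0.00589224 m.

0.0059 meters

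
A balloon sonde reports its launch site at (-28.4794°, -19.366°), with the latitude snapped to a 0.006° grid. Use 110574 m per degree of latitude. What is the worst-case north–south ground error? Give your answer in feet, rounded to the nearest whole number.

With a 0.006° grid the true value lies within half a step, ±0.006°/2 = ±0.003°, of the stored one.
North–south distance: 0.003° × 110574 m/° = 331.722 m.
Converting: 331.722 m × 3.2808 ft/m ≈ 1088.3 ft.

1088 feet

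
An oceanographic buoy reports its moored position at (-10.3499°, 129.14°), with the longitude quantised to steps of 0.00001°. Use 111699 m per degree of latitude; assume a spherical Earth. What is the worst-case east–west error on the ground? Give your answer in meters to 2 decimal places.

With a 0.00001° grid the true value lies within half a step, ±0.00001°/2 = ±5e-06°, of the stored one.
One degree of longitude at 10.3499° is 111699 × cos 10.3499° ≈ 111699 × 0.9837 = 109882 m.
Maximum E–W displacement: 5e-06 × 109882 = 0.549408 m.

0.55 meters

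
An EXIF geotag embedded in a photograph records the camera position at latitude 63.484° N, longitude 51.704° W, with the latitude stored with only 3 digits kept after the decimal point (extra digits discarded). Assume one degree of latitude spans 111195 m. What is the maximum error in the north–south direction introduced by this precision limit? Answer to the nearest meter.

111 meters

Truncating at 3 decimal places can drop up to a full unit in the last place, so the latitude may be off by as much as 0.001°.
So the N–S error is at most 0.001 × 111195 = 111.195 m.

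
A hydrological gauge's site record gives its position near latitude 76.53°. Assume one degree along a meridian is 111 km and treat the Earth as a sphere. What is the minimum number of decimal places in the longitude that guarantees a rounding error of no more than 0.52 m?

5

At 76.53° one degree of longitude covers 111000 × cos 76.53° ≈ 111000 × 0.2329 ≈ 25855.9 m.
Rounding to N decimal places gives at most 0.5 × 10⁻ᴺ degrees of error, i.e. 0.5 × 10⁻ᴺ × 25855.9 m.
Setting 12928 × 10⁻ᴺ ≤ 0.52 gives 10ᴺ ≥ 2.486e+04, i.e. N ≥ 4.40.
At 4 places the error can reach 1.29 m, but 5 places keeps it to 0.129 m.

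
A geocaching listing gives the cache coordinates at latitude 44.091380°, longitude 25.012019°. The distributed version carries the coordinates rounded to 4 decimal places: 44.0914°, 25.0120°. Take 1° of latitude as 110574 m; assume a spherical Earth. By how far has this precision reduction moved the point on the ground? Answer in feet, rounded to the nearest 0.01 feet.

8.78 feet

The latitude changed by -0.000020° and the longitude by +0.000019°.
North–south shift: -0.000020 × 110574 = -2.21148 m.
E–W at 44.0914°: 0.000019° × 110574 × cos 44.0914° = 0.000019 × 110574 × 0.7182 ≈ 1.50894 m.
Hypotenuse of the two orthogonal shifts: √(2.21148² + 1.50894²) = 2.67722 m.
In feet: 2.67722 m ÷ 0.3048 ≈ 8.7835 ft.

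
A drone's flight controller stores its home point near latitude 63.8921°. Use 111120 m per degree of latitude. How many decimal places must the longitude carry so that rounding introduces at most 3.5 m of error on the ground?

4 decimal places

At 63.8921° one degree of longitude covers 111120 × cos 63.8921° ≈ 111120 × 0.4401 ≈ 48899.8 m.
Rounding to N decimal places gives at most 0.5 × 10⁻ᴺ degrees of error, i.e. 0.5 × 10⁻ᴺ × 48899.8 m.
Need 0.5 × 48899.8 × 10⁻ᴺ ≤ 3.5 → 10⁻ᴺ ≤ 1.431e-04, so N ≥ 3.84.
At 3 places the error can reach 24.4 m, but 4 places keeps it to 2.44 m.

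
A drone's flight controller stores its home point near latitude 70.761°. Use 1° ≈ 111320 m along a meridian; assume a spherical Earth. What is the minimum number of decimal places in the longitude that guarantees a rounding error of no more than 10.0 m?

At 70.761° one degree of longitude covers 111320 × cos 70.761° ≈ 111320 × 0.3295 ≈ 36681 m.
N decimal places → at most half a unit in the last place, 0.5 × 10⁻ᴺ° = 36681/2 × 10⁻ᴺ m.
Setting 18340.5 × 10⁻ᴺ ≤ 10.0 gives 10ᴺ ≥ 1834, i.e. N ≥ 3.26.
At 3 places the error can reach 18.3 m, but 4 places keeps it to 1.83 m.

4 decimal places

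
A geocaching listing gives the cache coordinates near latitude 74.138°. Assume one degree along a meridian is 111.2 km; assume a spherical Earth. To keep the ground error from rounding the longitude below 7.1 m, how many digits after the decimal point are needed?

At 74.138° one degree of longitude covers 111200 × cos 74.138° ≈ 111200 × 0.2733 ≈ 30393.3 m.
Rounding to N decimal places gives at most 0.5 × 10⁻ᴺ degrees of error, i.e. 0.5 × 10⁻ᴺ × 30393.3 m.
Need 0.5 × 30393.3 × 10⁻ᴺ ≤ 7.1 → 10⁻ᴺ ≤ 4.672e-04, so N ≥ 3.33.
At 3 places the error can reach 15.2 m, but 4 places keeps it to 1.52 m.

4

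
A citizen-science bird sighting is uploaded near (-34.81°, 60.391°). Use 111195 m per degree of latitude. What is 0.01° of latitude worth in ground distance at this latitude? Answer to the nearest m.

1112 m

Along a meridian 0.01° is 0.01 × 111195 = 1111.95 m.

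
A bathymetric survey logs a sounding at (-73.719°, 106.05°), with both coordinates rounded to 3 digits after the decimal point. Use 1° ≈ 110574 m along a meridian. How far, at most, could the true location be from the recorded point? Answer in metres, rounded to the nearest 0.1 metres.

57.4 metres

Rounding to 3 decimal places leaves each coordinate within ±0.0005° of the true value.
Latitude error → 0.0005 × 110574 = 55.287 m along the meridian.
E–W at 73.719°: 0.0005° × 110574 × cos 73.719° = 0.0005 × 110574 × 0.2803 ≈ 15.4996 m.
Combining orthogonally: (55.287² + 15.4996²)^½ ≈ 57.4186 m.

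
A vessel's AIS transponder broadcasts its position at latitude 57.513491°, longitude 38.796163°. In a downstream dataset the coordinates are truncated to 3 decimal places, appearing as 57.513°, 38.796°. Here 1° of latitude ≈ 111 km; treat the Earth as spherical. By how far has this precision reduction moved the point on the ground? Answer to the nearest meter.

Δlat = 57.513491 − 57.513 = +0.000491°; Δlon = 38.796163 − 38.796 = +0.000163°.
N–S: 0.000491° × 111000 m/° = 54.501 m.
E–W at 57.513°: 0.000163° × 111000 × cos 57.513° = 0.000163 × 111000 × 0.5371 ≈ 9.7179 m.
Combined displacement = (54.501² + 9.7179²)^½ ≈ 55.3606 m.

55 meters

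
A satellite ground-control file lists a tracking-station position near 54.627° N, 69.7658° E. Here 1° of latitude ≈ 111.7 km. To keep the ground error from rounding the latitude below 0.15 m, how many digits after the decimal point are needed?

One degree of latitude covers 111700 m.
N decimal places → at most half a unit in the last place, 0.5 × 10⁻ᴺ° = 111700/2 × 10⁻ᴺ m.
Setting 55850 × 10⁻ᴺ ≤ 0.15 gives 10ᴺ ≥ 3.723e+05, i.e. N ≥ 5.57.
So 6 decimal places suffice (0.0558 m); 5 would allow up to 0.558 m.

6 decimal places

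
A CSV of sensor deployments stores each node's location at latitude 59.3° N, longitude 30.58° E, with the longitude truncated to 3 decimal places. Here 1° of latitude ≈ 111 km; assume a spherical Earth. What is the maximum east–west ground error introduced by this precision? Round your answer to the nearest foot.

186 feet

Truncating at 3 decimal places can drop up to a full unit in the last place, so the longitude may be off by as much as 0.001°.
One degree of longitude at 59.3° is 111000 × cos 59.3° ≈ 111000 × 0.5105 = 56670.3 m.
So at most 0.001° × 56670.3 ≈ 56.6703 m east–west.
In feet: 56.6703 m ÷ 0.3048 ≈ 185.93 ft.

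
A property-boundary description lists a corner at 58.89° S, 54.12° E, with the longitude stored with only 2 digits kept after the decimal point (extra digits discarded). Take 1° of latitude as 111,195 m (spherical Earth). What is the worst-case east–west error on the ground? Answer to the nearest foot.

Truncating at 2 decimal places can drop up to a full unit in the last place, so the longitude may be off by as much as 0.01°.
One degree of longitude at 58.89° is 111195 × cos 58.89° ≈ 111195 × 0.5167 = 57452.5 m.
East–west error: 0.01° × 57452.5 m/° ≈ 574.525 m.
In feet: 574.525 m ÷ 0.3048 ≈ 1884.9 ft.

1885 feet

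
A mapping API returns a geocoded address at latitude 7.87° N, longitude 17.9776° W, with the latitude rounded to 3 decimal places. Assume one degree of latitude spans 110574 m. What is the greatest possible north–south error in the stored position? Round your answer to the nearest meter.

55 meters

Rounding to 3 decimal places leaves the latitude within ±0.0005° of the true value.
North–south distance: 0.0005° × 110574 m/° = 55.287 m.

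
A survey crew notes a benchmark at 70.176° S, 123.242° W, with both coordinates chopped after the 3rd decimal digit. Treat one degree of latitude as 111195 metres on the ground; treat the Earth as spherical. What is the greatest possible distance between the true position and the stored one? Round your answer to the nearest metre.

Truncating at 3 decimal places can drop up to a full unit in the last place, so each coordinate may be off by as much as 0.001°.
N–S: 0.001° × 111195 m/° = 111.195 m.
Longitude error → 0.001 × 111195 × cos 70.176° = 0.001 × 111195 × 0.3391 ≈ 37.7098 m.
The two errors are perpendicular, so the maximum displacement is √(111.195² + 37.7098²) ≈ 117.415 m.

117 metres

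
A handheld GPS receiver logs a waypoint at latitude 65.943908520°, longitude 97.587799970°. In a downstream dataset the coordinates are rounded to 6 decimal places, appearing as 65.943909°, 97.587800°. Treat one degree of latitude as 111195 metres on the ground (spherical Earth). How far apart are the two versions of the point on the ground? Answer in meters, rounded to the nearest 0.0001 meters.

0.0534 meters

The latitude changed by -0.000000480° and the longitude by -0.000000030°.
North–south shift: -0.000000480 × 111195 = -0.0533736 m.
E–W at 65.9439°: -0.000000030° × 111195 × cos 65.9439° = -0.000000030 × 111195 × 0.4076 ≈ -0.00135979 m.
Hypotenuse of the two orthogonal shifts: √(0.0533736² + 0.00135979²) = 0.0533909 m.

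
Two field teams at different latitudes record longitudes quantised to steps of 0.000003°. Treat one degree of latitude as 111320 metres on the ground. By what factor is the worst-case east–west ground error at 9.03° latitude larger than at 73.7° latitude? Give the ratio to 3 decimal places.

3.519

With a 0.000003° grid the true value lies within half a step, ±0.000003°/2 = ±1.5e-06°, of the stored one.
Error at 9.03° = 1.5e-06° × 111320 × cos 9.03° ≈ 0.16698 × 0.9876 = 0.16491 m.
At 73.7°: 1.5e-06° × 111320 × cos 73.7° = 1.5e-06 × 111320 × 0.2807 ≈ 0.046866 m.
The ratio reduces to cos 9.03° / cos 73.7° = 0.9876/0.2807 ≈ 3.5188.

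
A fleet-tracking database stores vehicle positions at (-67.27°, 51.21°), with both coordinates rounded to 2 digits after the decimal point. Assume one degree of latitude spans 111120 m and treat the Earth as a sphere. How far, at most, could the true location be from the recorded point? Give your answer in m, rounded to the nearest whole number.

Rounding to 2 decimal places leaves each coordinate within ±0.005° of the true value.
N–S: 0.005° × 111120 m/° = 555.6 m.
E–W at 67.27°: 0.005° × 111120 × cos 67.27° = 0.005 × 111120 × 0.3864 ≈ 214.678 m.
Combining orthogonally: (555.6² + 214.678²)^½ ≈ 595.632 m.

596 m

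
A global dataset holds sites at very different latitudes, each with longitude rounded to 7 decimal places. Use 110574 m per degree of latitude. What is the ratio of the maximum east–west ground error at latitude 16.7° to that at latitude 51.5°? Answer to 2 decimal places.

Rounding to 7 decimal places leaves the longitude within ±5e-08° of the true value.
At 16.7°: 5e-08° × 110574 × cos 16.7° = 5e-08 × 110574 × 0.9578 ≈ 0.0052955 m.
Error at 51.5° = 5e-08° × 110574 × cos 51.5° ≈ 0.0055287 × 0.6225 = 0.0034417 m.
Ratio: 0.0052955 / 0.0034417 = cos 16.7° / cos 51.5° ≈ 1.5386.

1.54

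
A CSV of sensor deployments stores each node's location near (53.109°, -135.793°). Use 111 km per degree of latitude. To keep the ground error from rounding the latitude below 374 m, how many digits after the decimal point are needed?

One degree of latitude covers 111000 m.
Rounding to N decimal places gives at most 0.5 × 10⁻ᴺ degrees of error, i.e. 0.5 × 10⁻ᴺ × 111000 m.
Need 0.5 × 111000 × 10⁻ᴺ ≤ 374 → 10⁻ᴺ ≤ 6.739e-03, so N ≥ 2.17.
N = 2 would give 555 m (too coarse); N = 3 gives 55.5 m ≤ 374 m.

3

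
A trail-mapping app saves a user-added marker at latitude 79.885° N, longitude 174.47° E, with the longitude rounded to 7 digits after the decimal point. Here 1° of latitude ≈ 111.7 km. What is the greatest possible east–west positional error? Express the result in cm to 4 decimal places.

Rounding to 7 decimal places leaves the longitude within ±5e-08° of the true value.
Parallels shrink by cos φ, so at 79.885° a degree of longitude is 111700 × 0.1756 ≈ 19617.3 m.
East–west error: 5e-08° × 19617.3 m/° ≈ 0.000980863 m.
That is 0.000980863 m = 0.098086 cm.

0.0981 cm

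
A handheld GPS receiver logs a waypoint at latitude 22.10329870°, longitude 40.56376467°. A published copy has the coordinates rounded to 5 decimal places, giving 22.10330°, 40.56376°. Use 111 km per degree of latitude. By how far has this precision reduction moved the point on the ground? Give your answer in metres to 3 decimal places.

Δlat = 22.10329870 − 22.10330 = -0.00000130°; Δlon = 40.56376467 − 40.56376 = +0.00000467°.
North–south shift: -0.00000130 × 111000 = -0.1443 m.
East–west at this latitude: 0.00000467° × 111000 × cos 22.1033° ≈ 0.00000467 × 102842 = 0.480273 m.
Combined displacement = (0.1443² + 0.480273²)^½ ≈ 0.501483 m.

0.501 metres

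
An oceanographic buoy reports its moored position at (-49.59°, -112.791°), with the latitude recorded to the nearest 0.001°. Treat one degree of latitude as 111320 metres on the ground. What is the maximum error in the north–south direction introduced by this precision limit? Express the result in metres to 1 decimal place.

Rounding to 3 decimal places leaves the latitude within ±0.0005° of the true value.
So the N–S error is at most 0.0005 × 111320 = 55.66 m.

55.7 metres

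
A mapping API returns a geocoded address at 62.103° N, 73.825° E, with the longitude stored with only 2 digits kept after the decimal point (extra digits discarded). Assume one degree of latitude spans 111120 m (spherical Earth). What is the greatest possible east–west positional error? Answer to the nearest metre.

Truncating at 2 decimal places can drop up to a full unit in the last place, so the longitude may be off by as much as 0.01°.
One degree of longitude at 62.103° is 111120 × cos 62.103° ≈ 111120 × 0.4679 = 51991.2 m.
East–west error: 0.01° × 51991.2 m/° ≈ 519.912 m.

520 metres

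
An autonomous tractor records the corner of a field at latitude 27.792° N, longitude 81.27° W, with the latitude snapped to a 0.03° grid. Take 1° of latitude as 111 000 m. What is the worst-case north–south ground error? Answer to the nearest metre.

1665 metres

With a 0.03° grid the true value lies within half a step, ±0.03°/2 = ±0.015°, of the stored one.
Along the meridian that is 0.015° × 111000 m/° = 1665 m.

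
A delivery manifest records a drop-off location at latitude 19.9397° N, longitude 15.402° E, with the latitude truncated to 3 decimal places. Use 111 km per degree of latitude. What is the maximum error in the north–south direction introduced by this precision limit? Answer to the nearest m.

Truncating at 3 decimal places can drop up to a full unit in the last place, so the latitude may be off by as much as 0.001°.
So the N–S error is at most 0.001 × 111000 = 111 m.

111 m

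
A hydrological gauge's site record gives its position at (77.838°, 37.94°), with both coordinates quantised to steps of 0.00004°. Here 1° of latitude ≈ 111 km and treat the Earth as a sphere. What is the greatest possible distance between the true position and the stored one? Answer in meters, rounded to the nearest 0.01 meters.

2.27 meters

With a 0.00004° grid the true value lies within half a step, ±0.00004°/2 = ±2e-05°, of the stored one.
Latitude error → 2e-05 × 111000 = 2.22 m along the meridian.
Longitude error → 2e-05 × 111000 × cos 77.838° = 2e-05 × 111000 × 0.2107 ≈ 0.467702 m.
Combining orthogonally: (2.22² + 0.467702²)^½ ≈ 2.26873 m.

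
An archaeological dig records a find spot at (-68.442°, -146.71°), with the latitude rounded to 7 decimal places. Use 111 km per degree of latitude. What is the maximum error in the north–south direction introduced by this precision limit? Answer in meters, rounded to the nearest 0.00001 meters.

0.00555 meters

Rounding to 7 decimal places leaves the latitude within ±5e-08° of the true value.
So the N–S error is at most 5e-08 × 111000 = 0.00555 m.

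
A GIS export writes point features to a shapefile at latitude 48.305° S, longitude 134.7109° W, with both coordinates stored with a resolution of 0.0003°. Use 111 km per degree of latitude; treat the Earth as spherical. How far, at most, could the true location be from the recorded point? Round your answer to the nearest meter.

With a 0.0003° grid the true value lies within half a step, ±0.0003°/2 = ±0.00015°, of the stored one.
Latitude error → 0.00015 × 111000 = 16.65 m along the meridian.
E–W at 48.305°: 0.00015° × 111000 × cos 48.305° = 0.00015 × 111000 × 0.6652 ≈ 11.075 m.
Worst case both components are at the extreme and orthogonal: √(16.65² + 11.075²) ≈ 19.997 m.

20 meters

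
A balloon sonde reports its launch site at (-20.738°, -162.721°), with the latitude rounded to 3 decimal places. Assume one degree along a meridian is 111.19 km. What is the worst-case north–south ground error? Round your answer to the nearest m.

Rounding to 3 decimal places leaves the latitude within ±0.0005° of the true value.
Along the meridian that is 0.0005° × 111190 m/° = 55.595 m.

56 m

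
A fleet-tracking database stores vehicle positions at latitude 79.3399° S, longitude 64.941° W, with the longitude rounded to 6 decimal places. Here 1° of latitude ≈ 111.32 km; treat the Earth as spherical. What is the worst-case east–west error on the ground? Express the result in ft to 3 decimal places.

0.034 ft

Rounding to 6 decimal places leaves the longitude within ±5e-07° of the true value.
At latitude 79.3399° a degree of longitude spans 111320 m × cos 79.3399° = 111320 × 0.1850 ≈ 20592.2 m.
Maximum E–W displacement: 5e-07 × 20592.2 = 0.0102961 m.
In feet: 0.0102961 m ÷ 0.3048 ≈ 0.03378 ft.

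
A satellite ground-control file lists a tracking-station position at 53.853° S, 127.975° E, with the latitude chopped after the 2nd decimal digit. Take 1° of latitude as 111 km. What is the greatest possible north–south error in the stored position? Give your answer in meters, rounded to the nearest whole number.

Truncating at 2 decimal places can drop up to a full unit in the last place, so the latitude may be off by as much as 0.01°.
North–south distance: 0.01° × 111000 m/° = 1110 m.

1110 meters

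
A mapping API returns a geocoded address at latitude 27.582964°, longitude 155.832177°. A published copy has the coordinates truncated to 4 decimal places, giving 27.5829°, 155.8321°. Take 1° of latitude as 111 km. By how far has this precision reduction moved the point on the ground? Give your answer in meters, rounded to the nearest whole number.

10 meters

The latitude changed by +0.000064° and the longitude by +0.000077°.
North–south shift: 0.000064 × 111000 = 7.104 m.
E–W at 27.5829°: 0.000077° × 111000 × cos 27.5829° = 0.000077 × 111000 × 0.8863 ≈ 7.57556 m.
Hypotenuse of the two orthogonal shifts: √(7.104² + 7.57556²) = 10.3854 m.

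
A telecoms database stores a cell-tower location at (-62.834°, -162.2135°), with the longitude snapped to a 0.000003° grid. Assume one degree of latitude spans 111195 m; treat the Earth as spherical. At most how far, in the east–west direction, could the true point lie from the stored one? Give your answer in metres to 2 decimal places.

With a 0.000003° grid the true value lies within half a step, ±0.000003°/2 = ±1.5e-06°, of the stored one.
Parallels shrink by cos φ, so at 62.834° a degree of longitude is 111195 × 0.4566 ≈ 50768.3 m.
Maximum E–W displacement: 1.5e-06 × 50768.3 = 0.0761525 m.

0.08 metres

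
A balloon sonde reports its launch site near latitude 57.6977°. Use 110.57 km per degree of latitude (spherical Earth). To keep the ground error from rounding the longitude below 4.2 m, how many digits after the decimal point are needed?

At 57.6977° one degree of longitude covers 110570 × cos 57.6977° ≈ 110570 × 0.5344 ≈ 59087.1 m.
Rounding to N decimal places gives at most 0.5 × 10⁻ᴺ degrees of error, i.e. 0.5 × 10⁻ᴺ × 59087.1 m.
Setting 29543.5 × 10⁻ᴺ ≤ 4.2 gives 10ᴺ ≥ 7034, i.e. N ≥ 3.85.
At 3 places the error can reach 29.5 m, but 4 places keeps it to 2.95 m.

4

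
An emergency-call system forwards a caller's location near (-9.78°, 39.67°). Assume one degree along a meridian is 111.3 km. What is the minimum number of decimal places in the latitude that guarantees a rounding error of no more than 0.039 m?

7 decimal places

One degree of latitude covers 111300 m.
N decimal places → at most half a unit in the last place, 0.5 × 10⁻ᴺ° = 111300/2 × 10⁻ᴺ m.
Setting 55650 × 10⁻ᴺ ≤ 0.039 gives 10ᴺ ≥ 1.427e+06, i.e. N ≥ 6.15.
So 7 decimal places suffice (0.00556 m); 6 would allow up to 0.0556 m.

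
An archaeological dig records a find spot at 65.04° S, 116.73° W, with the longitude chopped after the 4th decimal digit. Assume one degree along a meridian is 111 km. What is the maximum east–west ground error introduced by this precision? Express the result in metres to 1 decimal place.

4.7 metres

Truncating at 4 decimal places can drop up to a full unit in the last place, so the longitude may be off by as much as 0.0001°.
One degree of longitude at 65.04° is 111000 × cos 65.04° ≈ 111000 × 0.4220 = 46840.4 m.
East–west error: 0.0001° × 46840.4 m/° ≈ 4.68404 m.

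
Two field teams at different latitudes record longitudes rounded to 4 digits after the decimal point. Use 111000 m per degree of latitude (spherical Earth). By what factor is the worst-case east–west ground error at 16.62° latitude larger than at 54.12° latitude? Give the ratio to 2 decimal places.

1.63

Rounding to 4 decimal places leaves the longitude within ±5e-05° of the true value.
At 16.62°: 5e-05° × 111000 × cos 16.62° = 5e-05 × 111000 × 0.9582 ≈ 5.3181 m.
At 54.12°: 5e-05° × 111000 × cos 54.12° = 5e-05 × 111000 × 0.5861 ≈ 3.2528 m.
The ratio reduces to cos 16.62° / cos 54.12° = 0.9582/0.5861 ≈ 1.6349.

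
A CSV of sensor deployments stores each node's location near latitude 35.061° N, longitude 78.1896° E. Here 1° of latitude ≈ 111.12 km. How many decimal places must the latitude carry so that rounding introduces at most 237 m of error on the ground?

3 decimal places

One degree of latitude covers 111120 m.
N decimal places → at most half a unit in the last place, 0.5 × 10⁻ᴺ° = 111120/2 × 10⁻ᴺ m.
Need 0.5 × 111120 × 10⁻ᴺ ≤ 237 → 10⁻ᴺ ≤ 4.266e-03, so N ≥ 2.37.
At 2 places the error can reach 556 m, but 3 places keeps it to 55.6 m.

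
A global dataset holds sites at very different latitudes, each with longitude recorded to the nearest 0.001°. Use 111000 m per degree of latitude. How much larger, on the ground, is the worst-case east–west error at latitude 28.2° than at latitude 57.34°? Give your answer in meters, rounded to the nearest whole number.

Rounding to 3 decimal places leaves the longitude within ±0.0005° of the true value.
Error at 28.2° = 0.0005° × 111000 × cos 28.2° ≈ 55.5 × 0.8813 = 48.912 m.
At 57.34°: 0.0005° × 111000 × cos 57.34° = 0.0005 × 111000 × 0.5397 ≈ 29.951 m.
Difference: 48.912 − 29.951 = 18.962 m.

19 meters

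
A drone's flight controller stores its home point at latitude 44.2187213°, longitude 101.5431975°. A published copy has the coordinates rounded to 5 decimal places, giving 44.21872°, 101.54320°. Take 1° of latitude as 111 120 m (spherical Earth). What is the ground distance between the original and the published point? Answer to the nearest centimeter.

25 centimeters

Δlat = 44.2187213 − 44.21872 = +0.0000013°; Δlon = 101.5431975 − 101.54320 = -0.0000025°.
N–S: 0.0000013° × 111120 m/° = 0.144456 m.
East–west at this latitude: -0.0000025° × 111120 × cos 44.2187° ≈ -0.0000025 × 79637.8 = -0.199094 m.
Distance: √(0.144456² + 0.199094²) ≈ 0.24598 m.
That is 0.24598 m = 24.598 cm.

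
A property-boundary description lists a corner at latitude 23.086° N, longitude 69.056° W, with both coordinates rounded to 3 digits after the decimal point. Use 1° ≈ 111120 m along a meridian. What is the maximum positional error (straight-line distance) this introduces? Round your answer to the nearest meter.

75 meters

Rounding to 3 decimal places leaves each coordinate within ±0.0005° of the true value.
North–south component: 0.0005° × 111120 = 55.56 m.
East–west component at 23.086°: 0.0005° × 111120 × cos 23.086° ≈ 0.0005 × 102221 ≈ 51.1106 m.
Combining orthogonally: (55.56² + 51.1106²)^½ ≈ 75.4931 m.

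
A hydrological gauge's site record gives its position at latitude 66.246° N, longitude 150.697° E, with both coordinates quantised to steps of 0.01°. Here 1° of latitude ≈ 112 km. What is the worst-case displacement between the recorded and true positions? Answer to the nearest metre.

604 metres

With a 0.01° grid the true value lies within half a step, ±0.01°/2 = ±0.005°, of the stored one.
North–south component: 0.005° × 112000 = 560 m.
Longitude error → 0.005 × 112000 × cos 66.246° = 0.005 × 112000 × 0.4028 ≈ 225.574 m.
Combining orthogonally: (560² + 225.574²)^½ ≈ 603.725 m.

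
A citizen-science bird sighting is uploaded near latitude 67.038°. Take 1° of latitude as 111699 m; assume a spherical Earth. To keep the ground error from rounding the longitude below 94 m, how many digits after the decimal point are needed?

At 67.038° one degree of longitude covers 111699 × cos 67.038° ≈ 111699 × 0.3901 ≈ 43576.1 m.
N decimal places → at most half a unit in the last place, 0.5 × 10⁻ᴺ° = 43576.1/2 × 10⁻ᴺ m.
Setting 21788 × 10⁻ᴺ ≤ 94 gives 10ᴺ ≥ 231.8, i.e. N ≥ 2.37.
At 2 places the error can reach 218 m, but 3 places keeps it to 21.8 m.

3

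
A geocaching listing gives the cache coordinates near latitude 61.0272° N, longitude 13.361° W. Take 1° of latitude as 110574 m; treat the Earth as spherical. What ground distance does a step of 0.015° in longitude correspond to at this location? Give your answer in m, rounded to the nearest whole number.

803 m

0.015° of longitude at 61.0272° is 0.015 × 110574 × cos 61.0272° ≈ 0.015 × 53561.4 = 803.421 m.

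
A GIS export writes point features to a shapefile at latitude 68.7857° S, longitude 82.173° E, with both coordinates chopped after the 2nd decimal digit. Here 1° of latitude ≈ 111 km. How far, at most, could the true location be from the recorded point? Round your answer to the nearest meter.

1180 meters

Truncating at 2 decimal places can drop up to a full unit in the last place, so each coordinate may be off by as much as 0.01°.
N–S: 0.01° × 111000 m/° = 1110 m.
E–W at 68.7857°: 0.01° × 111000 × cos 68.7857° = 0.01 × 111000 × 0.3619 ≈ 401.662 m.
The two errors are perpendicular, so the maximum displacement is √(1110² + 401.662²) ≈ 1180.44 m.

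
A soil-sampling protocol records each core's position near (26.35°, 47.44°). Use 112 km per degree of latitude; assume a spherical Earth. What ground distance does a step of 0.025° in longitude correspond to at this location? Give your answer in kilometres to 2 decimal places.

2.51 kilometres

One degree of longitude here spans 112000 × cos 26.35° = 112000 × 0.8961 ≈ 100363 m; 0.025° of that is 2509.08 m.
That is 2509.08 m = 2.5091 km.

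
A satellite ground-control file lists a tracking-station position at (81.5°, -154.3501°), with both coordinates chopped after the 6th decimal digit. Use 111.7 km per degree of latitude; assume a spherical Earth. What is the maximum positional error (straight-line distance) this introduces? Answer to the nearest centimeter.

Truncating at 6 decimal places can drop up to a full unit in the last place, so each coordinate may be off by as much as 1e-06°.
Latitude error → 1e-06 × 111700 = 0.1117 m along the meridian.
Longitude error → 1e-06 × 111700 × cos 81.5° = 1e-06 × 111700 × 0.1478 ≈ 0.0165103 m.
Combining orthogonally: (0.1117² + 0.0165103²)^½ ≈ 0.112914 m.
That is 0.112914 m = 11.291 cm.

11 centimeters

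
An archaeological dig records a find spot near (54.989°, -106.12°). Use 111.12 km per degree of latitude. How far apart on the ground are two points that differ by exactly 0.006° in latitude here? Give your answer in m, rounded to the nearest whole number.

Along a meridian 0.006° is 0.006 × 111120 = 666.72 m.

667 m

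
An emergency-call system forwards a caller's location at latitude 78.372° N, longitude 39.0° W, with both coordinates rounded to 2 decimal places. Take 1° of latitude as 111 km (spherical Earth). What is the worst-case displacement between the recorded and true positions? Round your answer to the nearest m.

566 m

Rounding to 2 decimal places leaves each coordinate within ±0.005° of the true value.
Latitude error → 0.005 × 111000 = 555 m along the meridian.
E–W at 78.372°: 0.005° × 111000 × cos 78.372° = 0.005 × 111000 × 0.2016 ≈ 111.864 m.
Worst case both components are at the extreme and orthogonal: √(555² + 111.864²) ≈ 566.161 m.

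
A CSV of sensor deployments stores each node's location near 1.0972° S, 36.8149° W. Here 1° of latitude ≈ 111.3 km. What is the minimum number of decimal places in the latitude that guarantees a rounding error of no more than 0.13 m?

One degree of latitude covers 111300 m.
With N decimal places the half-ulp bound is 0.5·10⁻ᴺ°, or 0.5·10⁻ᴺ × 111300 m on the ground.
Setting 55650 × 10⁻ᴺ ≤ 0.13 gives 10ᴺ ≥ 4.281e+05, i.e. N ≥ 5.63.
So 6 decimal places suffice (0.0556 m); 5 would allow up to 0.556 m.

6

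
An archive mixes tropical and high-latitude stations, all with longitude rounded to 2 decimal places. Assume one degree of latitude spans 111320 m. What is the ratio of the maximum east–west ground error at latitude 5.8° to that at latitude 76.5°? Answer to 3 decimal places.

Rounding to 2 decimal places leaves the longitude within ±0.005° of the true value.
At 5.8°: 0.005° × 111320 × cos 5.8° = 0.005 × 111320 × 0.9949 ≈ 553.75 m.
Error at 76.5° = 0.005° × 111320 × cos 76.5° ≈ 556.6 × 0.2334 = 129.94 m.
The ratio reduces to cos 5.8° / cos 76.5° = 0.9949/0.2334 ≈ 4.2617.

4.262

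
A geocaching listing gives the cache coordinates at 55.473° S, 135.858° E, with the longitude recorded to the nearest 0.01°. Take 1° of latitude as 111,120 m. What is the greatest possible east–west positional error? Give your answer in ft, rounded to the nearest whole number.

Rounding to 2 decimal places leaves the longitude within ±0.005° of the true value.
One degree of longitude at 55.473° is 111120 × cos 55.473° ≈ 111120 × 0.5668 = 62982.2 m.
Maximum E–W displacement: 0.005 × 62982.2 = 314.911 m.
In feet: 314.911 m ÷ 0.3048 ≈ 1033.2 ft.

1033 ft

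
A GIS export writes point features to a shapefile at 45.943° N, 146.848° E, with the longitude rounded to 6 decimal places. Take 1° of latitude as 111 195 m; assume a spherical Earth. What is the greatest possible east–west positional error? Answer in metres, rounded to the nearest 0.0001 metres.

Rounding to 6 decimal places leaves the longitude within ±5e-07° of the true value.
At latitude 45.943° a degree of longitude spans 111195 m × cos 45.943° = 111195 × 0.6954 ≈ 77322.1 m.
Maximum E–W displacement: 5e-07 × 77322.1 = 0.038661 m.

0.0387 metres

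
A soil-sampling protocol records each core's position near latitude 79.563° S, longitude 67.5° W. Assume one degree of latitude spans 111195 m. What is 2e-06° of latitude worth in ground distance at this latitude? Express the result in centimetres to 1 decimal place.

2e-06° × 111195 m/° = 0.22239 m.
That is 0.22239 m = 22.239 cm.

22.2 centimetres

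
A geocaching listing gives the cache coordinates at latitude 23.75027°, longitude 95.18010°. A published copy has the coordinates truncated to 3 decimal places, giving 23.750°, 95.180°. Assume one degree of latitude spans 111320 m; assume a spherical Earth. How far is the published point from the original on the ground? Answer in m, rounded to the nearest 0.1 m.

31.7 m

The latitude changed by +0.00027° and the longitude by +0.00010°.
North–south shift: 0.00027 × 111320 = 30.0564 m.
E–W at 23.75°: 0.00010° × 111320 × cos 23.75° = 0.00010 × 111320 × 0.9153 ≈ 10.1892 m.
Hypotenuse of the two orthogonal shifts: √(30.0564² + 10.1892²) = 31.7365 m.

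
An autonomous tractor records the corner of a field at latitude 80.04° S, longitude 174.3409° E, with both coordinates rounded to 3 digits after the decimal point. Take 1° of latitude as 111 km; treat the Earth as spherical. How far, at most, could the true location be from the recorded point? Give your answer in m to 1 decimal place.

Rounding to 3 decimal places leaves each coordinate within ±0.0005° of the true value.
N–S: 0.0005° × 111000 m/° = 55.5 m.
E–W at 80.04°: 0.0005° × 111000 × cos 80.04° = 0.0005 × 111000 × 0.1730 ≈ 9.59931 m.
Combining orthogonally: (55.5² + 9.59931²)^½ ≈ 56.324 m.

56.3 m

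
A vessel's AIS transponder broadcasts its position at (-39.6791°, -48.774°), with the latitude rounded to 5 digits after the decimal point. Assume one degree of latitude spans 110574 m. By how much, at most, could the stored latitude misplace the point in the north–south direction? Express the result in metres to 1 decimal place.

Rounding to 5 decimal places leaves the latitude within ±5e-06° of the true value.
North–south distance: 5e-06° × 110574 m/° = 0.55287 m.

0.6 metres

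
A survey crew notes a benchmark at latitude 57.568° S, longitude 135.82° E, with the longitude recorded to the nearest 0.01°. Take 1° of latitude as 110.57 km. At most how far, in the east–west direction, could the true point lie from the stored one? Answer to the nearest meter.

296 meters

Rounding to 2 decimal places leaves the longitude within ±0.005° of the true value.
One degree of longitude at 57.568° is 110570 × cos 57.568° ≈ 110570 × 0.5363 = 59298.5 m.
East–west error: 0.005° × 59298.5 m/° ≈ 296.493 m.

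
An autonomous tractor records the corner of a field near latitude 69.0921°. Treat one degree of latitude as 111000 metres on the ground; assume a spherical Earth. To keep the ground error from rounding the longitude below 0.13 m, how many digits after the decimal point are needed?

6 decimal places

At 69.0921° one degree of longitude covers 111000 × cos 69.0921° ≈ 111000 × 0.3569 ≈ 39612.2 m.
N decimal places → at most half a unit in the last place, 0.5 × 10⁻ᴺ° = 39612.2/2 × 10⁻ᴺ m.
Setting 19806.1 × 10⁻ᴺ ≤ 0.13 gives 10ᴺ ≥ 1.524e+05, i.e. N ≥ 5.18.
N = 5 would give 0.198 m (too coarse); N = 6 gives 0.0198 m ≤ 0.13 m.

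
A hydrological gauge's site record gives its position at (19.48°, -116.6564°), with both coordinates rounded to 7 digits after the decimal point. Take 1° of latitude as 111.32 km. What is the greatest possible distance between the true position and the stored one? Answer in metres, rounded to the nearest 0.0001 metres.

Rounding to 7 decimal places leaves each coordinate within ±5e-08° of the true value.
Latitude error → 5e-08 × 111320 = 0.005566 m along the meridian.
E–W at 19.48°: 5e-08° × 111320 × cos 19.48° = 5e-08 × 111320 × 0.9428 ≈ 0.00524739 m.
Combining orthogonally: (0.005566² + 0.00524739²)^½ ≈ 0.00764954 m.

0.0076 metres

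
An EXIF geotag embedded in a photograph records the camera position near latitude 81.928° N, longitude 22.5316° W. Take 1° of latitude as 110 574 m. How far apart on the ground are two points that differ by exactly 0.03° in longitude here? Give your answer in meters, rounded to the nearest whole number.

466 meters

One degree of longitude here spans 110574 × cos 81.928° = 110574 × 0.1404 ≈ 15526.5 m; 0.03° of that is 465.795 m.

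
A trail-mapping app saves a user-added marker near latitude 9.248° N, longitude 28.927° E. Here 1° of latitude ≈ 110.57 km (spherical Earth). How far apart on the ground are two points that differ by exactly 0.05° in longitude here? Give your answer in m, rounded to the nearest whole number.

5457 m

One degree of longitude here spans 110570 × cos 9.248° = 110570 × 0.9870 ≈ 109133 m; 0.05° of that is 5456.64 m.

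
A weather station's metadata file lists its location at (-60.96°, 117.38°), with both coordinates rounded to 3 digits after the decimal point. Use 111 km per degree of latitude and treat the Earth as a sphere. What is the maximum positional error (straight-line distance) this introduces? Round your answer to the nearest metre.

Rounding to 3 decimal places leaves each coordinate within ±0.0005° of the true value.
North–south component: 0.0005° × 111000 = 55.5 m.
East–west component at 60.96°: 0.0005° × 111000 × cos 60.96° ≈ 0.0005 × 53881.6 ≈ 26.9408 m.
Worst case both components are at the extreme and orthogonal: √(55.5² + 26.9408²) ≈ 61.6933 m.

62 metres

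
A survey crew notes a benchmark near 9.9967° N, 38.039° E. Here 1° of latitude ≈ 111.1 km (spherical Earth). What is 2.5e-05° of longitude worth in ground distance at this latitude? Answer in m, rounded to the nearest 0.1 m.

2.7 m

At 9.9967° a degree of longitude is 111100 × cos 9.9967° ≈ 109413 m, so 2.5e-05° corresponds to 2.73533 m.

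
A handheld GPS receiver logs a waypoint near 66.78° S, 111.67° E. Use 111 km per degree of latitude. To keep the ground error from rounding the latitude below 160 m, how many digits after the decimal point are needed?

3 decimal places

One degree of latitude covers 111000 m.
With N decimal places the half-ulp bound is 0.5·10⁻ᴺ°, or 0.5·10⁻ᴺ × 111000 m on the ground.
Need 0.5 × 111000 × 10⁻ᴺ ≤ 160 → 10⁻ᴺ ≤ 2.883e-03, so N ≥ 2.54.
So 3 decimal places suffice (55.5 m); 2 would allow up to 555 m.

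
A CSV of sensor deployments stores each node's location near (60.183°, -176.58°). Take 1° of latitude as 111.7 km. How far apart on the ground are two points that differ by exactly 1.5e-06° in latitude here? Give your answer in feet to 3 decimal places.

1.5e-06° × 111700 m/° = 0.16755 m.
In feet: 0.16755 m ÷ 0.3048 ≈ 0.5497 ft.

0.550 feet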